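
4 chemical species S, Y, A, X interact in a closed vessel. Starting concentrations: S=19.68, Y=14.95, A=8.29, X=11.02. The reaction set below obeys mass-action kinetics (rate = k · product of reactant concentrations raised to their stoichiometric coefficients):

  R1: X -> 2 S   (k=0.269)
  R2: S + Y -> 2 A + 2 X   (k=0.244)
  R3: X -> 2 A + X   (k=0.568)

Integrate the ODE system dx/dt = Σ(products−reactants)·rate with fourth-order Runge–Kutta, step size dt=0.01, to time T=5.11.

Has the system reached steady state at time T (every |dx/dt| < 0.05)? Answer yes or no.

Steady state at T: no

RK4 with dt=0.01: 511 steps to T=5.11. Trajectory (selected grid times):
t=0.00: S=19.68 Y=14.95 A=8.29 X=11.02
t=0.57: S=14.93 Y=1.99 A=51.57 X=32.84
t=1.14: S=23.14 Y=0.15 A=76.45 X=31.50
t=1.70: S=31.86 Y=0.00 A=95.47 X=27.35
t=2.27: S=39.64 Y=0.00 A=111.89 X=23.47
t=2.84: S=46.31 Y=0.00 A=125.98 X=20.13
t=3.41: S=52.03 Y=0.00 A=138.07 X=17.27
t=3.97: S=56.86 Y=0.00 A=148.27 X=14.85
t=4.54: S=61.08 Y=0.00 A=157.18 X=12.74
t=5.11: S=64.71 Y=0.00 A=164.83 X=10.93
Rates at T: R1=2.9405, R2=0.0000, R3=6.2090
dx/dt at T (Σ net stoichiometry × rate): S=+5.8811, Y=-0.0000, A=+12.4181, X=-2.9405
Largest |dx/dt| is |+12.4181| (A) ≥ 0.05 → not steady.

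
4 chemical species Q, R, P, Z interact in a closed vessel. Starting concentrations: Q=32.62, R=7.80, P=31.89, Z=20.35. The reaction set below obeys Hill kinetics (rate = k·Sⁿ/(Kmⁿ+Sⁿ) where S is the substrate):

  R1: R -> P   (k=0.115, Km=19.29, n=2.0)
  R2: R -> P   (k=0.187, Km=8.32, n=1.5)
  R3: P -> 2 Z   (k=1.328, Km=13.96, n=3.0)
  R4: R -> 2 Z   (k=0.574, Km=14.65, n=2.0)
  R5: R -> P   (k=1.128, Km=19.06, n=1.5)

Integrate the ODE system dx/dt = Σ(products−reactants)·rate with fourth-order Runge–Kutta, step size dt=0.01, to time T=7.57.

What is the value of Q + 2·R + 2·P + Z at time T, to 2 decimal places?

Check how each reaction changes W = Q + 2·R + 2·P + Z (weight of products minus weight of reactants):
R1: R -> P: (2·1) − (2·1) = 2 − 2 = 0
R2: R -> P: (2·1) − (2·1) = 2 − 2 = 0
R3: P -> 2 Z: (1·2) − (2·1) = 2 − 2 = 0
R4: R -> 2 Z: (1·2) − (2·1) = 2 − 2 = 0
R5: R -> P: (2·1) − (2·1) = 2 − 2 = 0
Every reaction leaves W unchanged, so W is conserved and no simulation is needed: W(T) = W(0) = 32.62 + 2·7.80 + 2·31.89 + 20.35 = 132.35

Value at T = 132.35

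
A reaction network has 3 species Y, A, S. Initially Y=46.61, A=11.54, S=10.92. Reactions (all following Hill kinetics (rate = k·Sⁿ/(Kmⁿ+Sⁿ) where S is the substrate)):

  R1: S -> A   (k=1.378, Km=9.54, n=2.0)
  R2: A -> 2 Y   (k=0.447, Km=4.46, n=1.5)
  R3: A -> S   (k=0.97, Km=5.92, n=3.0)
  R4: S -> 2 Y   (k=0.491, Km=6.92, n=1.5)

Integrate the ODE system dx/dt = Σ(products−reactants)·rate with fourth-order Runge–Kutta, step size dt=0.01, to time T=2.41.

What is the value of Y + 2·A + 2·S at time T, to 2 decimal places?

Check how each reaction changes W = Y + 2·A + 2·S (weight of products minus weight of reactants):
R1: S -> A: (2·1) − (2·1) = 2 − 2 = 0
R2: A -> 2 Y: (1·2) − (2·1) = 2 − 2 = 0
R3: A -> S: (2·1) − (2·1) = 2 − 2 = 0
R4: S -> 2 Y: (1·2) − (2·1) = 2 − 2 = 0
Every reaction leaves W unchanged, so W is conserved and no simulation is needed: W(T) = W(0) = 46.61 + 2·11.54 + 2·10.92 = 91.53

Value at T = 91.53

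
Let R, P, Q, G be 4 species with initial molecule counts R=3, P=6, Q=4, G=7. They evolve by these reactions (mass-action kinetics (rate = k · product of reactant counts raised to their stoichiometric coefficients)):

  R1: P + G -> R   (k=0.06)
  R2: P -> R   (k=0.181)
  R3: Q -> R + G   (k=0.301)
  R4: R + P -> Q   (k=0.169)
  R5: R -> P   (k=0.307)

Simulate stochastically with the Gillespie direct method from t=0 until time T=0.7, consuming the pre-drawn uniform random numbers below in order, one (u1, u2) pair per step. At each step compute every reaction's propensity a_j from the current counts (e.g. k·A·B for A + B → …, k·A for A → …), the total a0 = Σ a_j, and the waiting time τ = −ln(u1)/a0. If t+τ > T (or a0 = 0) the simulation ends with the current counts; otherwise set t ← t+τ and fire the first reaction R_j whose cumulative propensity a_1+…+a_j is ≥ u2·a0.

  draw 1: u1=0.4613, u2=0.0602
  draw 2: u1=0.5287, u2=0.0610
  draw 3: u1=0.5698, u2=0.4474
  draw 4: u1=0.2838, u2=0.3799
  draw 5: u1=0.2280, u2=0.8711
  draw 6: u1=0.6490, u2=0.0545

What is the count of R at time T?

t=0.000: R=3 P=6 Q=4 G=7
Draw 1: a1=2.520, a2=1.086, a3=1.204, a4=3.042, a5=0.921, a0=8.773; τ=−ln(0.4613)/8.773=0.088 → t=0.088; u2·a0=0.0602·8.773=0.528 ≤ a1=2.520 → R1 fires; R=4 P=5 Q=4 G=6
Draw 2: a1=1.800, a2=0.905, a3=1.204, a4=3.380, a5=1.228, a0=8.517; τ=−ln(0.5287)/8.517=0.075 → t=0.163; u2·a0=0.0610·8.517=0.520 ≤ a1=1.800 → R1 fires; R=5 P=4 Q=4 G=5
Draw 3: a1=1.200, a2=0.724, a3=1.204, a4=3.380, a5=1.535, a0=8.043; τ=−ln(0.5698)/8.043=0.070 → t=0.233; u2·a0=0.4474·8.043=3.598; a1+…+a3=3.128 < 3.598 ≤ a1+…+a4=6.508 → R4 fires; R=4 P=3 Q=5 G=5
Draw 4: a1=0.900, a2=0.543, a3=1.505, a4=2.028, a5=1.228, a0=6.204; τ=−ln(0.2838)/6.204=0.203 → t=0.436; u2·a0=0.3799·6.204=2.357; a1+a2=1.443 < 2.357 ≤ a1+…+a3=2.948 → R3 fires; R=5 P=3 Q=4 G=6
Draw 5: a1=1.080, a2=0.543, a3=1.204, a4=2.535, a5=1.535, a0=6.897; τ=−ln(0.2280)/6.897=0.214 → t=0.650; u2·a0=0.8711·6.897=6.008; a1+…+a4=5.362 < 6.008 ≤ a1+…+a5=6.897 → R5 fires; R=4 P=4 Q=4 G=6
Draw 6: a1=1.440, a2=0.724, a3=1.204, a4=2.704, a5=1.228, a0=7.300; τ=−ln(0.6490)/7.300=0.059 → t=0.710 > T=0.7: stop.
Read off R at T=0.7: 4

R at T = 4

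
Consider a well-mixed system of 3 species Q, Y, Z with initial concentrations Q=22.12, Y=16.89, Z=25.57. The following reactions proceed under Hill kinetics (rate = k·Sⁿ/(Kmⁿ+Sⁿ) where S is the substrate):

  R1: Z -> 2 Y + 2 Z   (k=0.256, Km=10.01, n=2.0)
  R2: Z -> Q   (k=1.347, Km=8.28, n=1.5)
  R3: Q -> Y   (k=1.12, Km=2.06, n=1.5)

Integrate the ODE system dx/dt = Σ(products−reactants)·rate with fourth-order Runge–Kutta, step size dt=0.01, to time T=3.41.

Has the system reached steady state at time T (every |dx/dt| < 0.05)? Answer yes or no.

Steady state at T: no

RK4 with dt=0.01: 341 steps to T=3.41. Trajectory (selected grid times):
t=0.00: Q=22.12 Y=16.89 Z=25.57
t=0.38: Q=22.14 Y=17.47 Z=25.22
t=0.76: Q=22.15 Y=18.05 Z=24.88
t=1.14: Q=22.17 Y=18.63 Z=24.53
t=1.52: Q=22.18 Y=19.22 Z=24.19
t=1.89: Q=22.19 Y=19.78 Z=23.85
t=2.27: Q=22.20 Y=20.36 Z=23.51
t=2.65: Q=22.21 Y=20.94 Z=23.17
t=3.03: Q=22.22 Y=21.51 Z=22.83
t=3.41: Q=22.22 Y=22.09 Z=22.49
Rates at T: R1=0.2137, R2=1.1011, R3=1.0893
dx/dt at T (Σ net stoichiometry × rate): Q=+0.0118, Y=+1.5166, Z=-0.8874
Largest |dx/dt| is |+1.5166| (Y) ≥ 0.05 → not steady.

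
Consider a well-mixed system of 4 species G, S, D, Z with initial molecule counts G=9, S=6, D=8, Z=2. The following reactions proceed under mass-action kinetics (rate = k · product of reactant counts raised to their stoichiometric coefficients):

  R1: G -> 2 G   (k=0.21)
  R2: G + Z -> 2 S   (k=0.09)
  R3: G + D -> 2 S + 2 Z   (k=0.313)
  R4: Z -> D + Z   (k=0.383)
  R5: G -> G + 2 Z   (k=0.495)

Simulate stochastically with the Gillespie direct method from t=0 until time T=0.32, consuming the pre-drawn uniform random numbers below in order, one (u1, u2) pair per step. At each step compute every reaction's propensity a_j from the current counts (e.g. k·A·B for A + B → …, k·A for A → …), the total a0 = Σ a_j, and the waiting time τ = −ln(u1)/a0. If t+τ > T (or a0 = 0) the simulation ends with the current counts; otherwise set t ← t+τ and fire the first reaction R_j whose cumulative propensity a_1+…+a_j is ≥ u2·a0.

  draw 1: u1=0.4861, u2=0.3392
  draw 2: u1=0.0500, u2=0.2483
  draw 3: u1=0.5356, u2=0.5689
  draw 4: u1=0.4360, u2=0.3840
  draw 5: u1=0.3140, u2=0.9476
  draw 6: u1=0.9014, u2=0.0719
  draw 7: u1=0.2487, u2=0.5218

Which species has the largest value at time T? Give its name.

t=0.000: G=9 S=6 D=8 Z=2
Draw 1: a1=1.890, a2=1.620, a3=22.536, a4=0.766, a5=4.455, a0=31.267; τ=−ln(0.4861)/31.267=0.023 → t=0.023; u2·a0=0.3392·31.267=10.606; a1+a2=3.510 < 10.606 ≤ a1+…+a3=26.046 → R3 fires; G=8 S=8 D=7 Z=4
Draw 2: a1=1.680, a2=2.880, a3=17.528, a4=1.532, a5=3.960, a0=27.580; τ=−ln(0.0500)/27.580=0.109 → t=0.132; u2·a0=0.2483·27.580=6.848; a1+a2=4.560 < 6.848 ≤ a1+…+a3=22.088 → R3 fires; G=7 S=10 D=6 Z=6
Draw 3: a1=1.470, a2=3.780, a3=13.146, a4=2.298, a5=3.465, a0=24.159; τ=−ln(0.5356)/24.159=0.026 → t=0.158; u2·a0=0.5689·24.159=13.744; a1+a2=5.250 < 13.744 ≤ a1+…+a3=18.396 → R3 fires; G=6 S=12 D=5 Z=8
Draw 4: a1=1.260, a2=4.320, a3=9.390, a4=3.064, a5=2.970, a0=21.004; τ=−ln(0.4360)/21.004=0.040 → t=0.197; u2·a0=0.3840·21.004=8.066; a1+a2=5.580 < 8.066 ≤ a1+…+a3=14.970 → R3 fires; G=5 S=14 D=4 Z=10
Draw 5: a1=1.050, a2=4.500, a3=6.260, a4=3.830, a5=2.475, a0=18.115; τ=−ln(0.3140)/18.115=0.064 → t=0.261; u2·a0=0.9476·18.115=17.166; a1+…+a4=15.640 < 17.166 ≤ a1+…+a5=18.115 → R5 fires; G=5 S=14 D=4 Z=12
Draw 6: a1=1.050, a2=5.400, a3=6.260, a4=4.596, a5=2.475, a0=19.781; τ=−ln(0.9014)/19.781=0.005 → t=0.266; u2·a0=0.0719·19.781=1.422; a1=1.050 < 1.422 ≤ a1+a2=6.450 → R2 fires; G=4 S=16 D=4 Z=11
Draw 7: a1=0.840, a2=3.960, a3=5.008, a4=4.213, a5=1.980, a0=16.001; τ=−ln(0.2487)/16.001=0.087 → t=0.353 > T=0.32: stop.
At T=0.32: G=4 S=16 D=4 Z=11; the largest is S.

Dominant species at T: S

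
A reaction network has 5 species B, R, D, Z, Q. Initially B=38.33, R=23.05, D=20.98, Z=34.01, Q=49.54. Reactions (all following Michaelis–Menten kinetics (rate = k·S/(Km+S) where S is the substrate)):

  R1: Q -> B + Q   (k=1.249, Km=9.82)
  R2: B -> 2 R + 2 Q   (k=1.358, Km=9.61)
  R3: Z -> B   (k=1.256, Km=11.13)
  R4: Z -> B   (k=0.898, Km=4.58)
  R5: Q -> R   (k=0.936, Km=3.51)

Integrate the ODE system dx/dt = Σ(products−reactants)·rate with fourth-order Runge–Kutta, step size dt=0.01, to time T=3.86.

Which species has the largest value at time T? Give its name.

RK4 with dt=0.01: 386 steps to T=3.86. Trajectory (selected grid times):
t=0.00: B=38.33 R=23.05 D=20.98 Z=34.01 Q=49.54
t=0.43: B=39.06 R=24.36 D=20.98 Z=33.26 Q=50.10
t=0.86: B=39.78 R=25.68 D=20.98 Z=32.52 Q=50.66
t=1.29: B=40.50 R=27.00 D=20.98 Z=31.78 Q=51.23
t=1.72: B=41.21 R=28.32 D=20.98 Z=31.05 Q=51.80
t=2.14: B=41.90 R=29.61 D=20.98 Z=30.33 Q=52.35
t=2.57: B=42.61 R=30.94 D=20.98 Z=29.60 Q=52.93
t=3.00: B=43.31 R=32.27 D=20.98 Z=28.88 Q=53.51
t=3.43: B=44.01 R=33.61 D=20.98 Z=28.16 Q=54.09
t=3.86: B=44.70 R=34.95 D=20.98 Z=27.44 Q=54.67
At T=3.86: B=44.70 R=34.95 D=20.98 Z=27.44 Q=54.67; the largest is Q.

Dominant species at T: Q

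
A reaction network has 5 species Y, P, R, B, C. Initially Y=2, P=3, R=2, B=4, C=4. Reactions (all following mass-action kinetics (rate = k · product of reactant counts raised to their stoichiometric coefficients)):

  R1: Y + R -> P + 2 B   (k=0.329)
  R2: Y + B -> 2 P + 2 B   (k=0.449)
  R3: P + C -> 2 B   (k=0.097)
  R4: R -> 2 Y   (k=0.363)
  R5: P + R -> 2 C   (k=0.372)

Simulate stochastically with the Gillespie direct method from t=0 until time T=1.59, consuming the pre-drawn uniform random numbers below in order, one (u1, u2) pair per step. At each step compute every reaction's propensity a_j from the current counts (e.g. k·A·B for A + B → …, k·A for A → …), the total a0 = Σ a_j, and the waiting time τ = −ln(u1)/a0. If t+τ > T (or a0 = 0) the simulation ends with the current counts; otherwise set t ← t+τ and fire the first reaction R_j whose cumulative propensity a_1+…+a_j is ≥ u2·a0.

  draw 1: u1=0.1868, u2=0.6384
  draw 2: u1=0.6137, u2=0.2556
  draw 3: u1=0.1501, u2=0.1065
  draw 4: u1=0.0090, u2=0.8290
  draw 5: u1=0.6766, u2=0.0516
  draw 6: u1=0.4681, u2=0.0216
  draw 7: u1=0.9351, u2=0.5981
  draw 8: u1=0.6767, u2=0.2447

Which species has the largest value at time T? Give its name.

t=0.000: Y=2 P=3 R=2 B=4 C=4
Draw 1: a1=1.316, a2=3.592, a3=1.164, a4=0.726, a5=2.232, a0=9.030; τ=−ln(0.1868)/9.030=0.186 → t=0.186; u2·a0=0.6384·9.030=5.765; a1+a2=4.908 < 5.765 ≤ a1+…+a3=6.072 → R3 fires; Y=2 P=2 R=2 B=6 C=3
Draw 2: a1=1.316, a2=5.388, a3=0.582, a4=0.726, a5=1.488, a0=9.500; τ=−ln(0.6137)/9.500=0.051 → t=0.237; u2·a0=0.2556·9.500=2.428; a1=1.316 < 2.428 ≤ a1+a2=6.704 → R2 fires; Y=1 P=4 R=2 B=7 C=3
Draw 3: a1=0.658, a2=3.143, a3=1.164, a4=0.726, a5=2.976, a0=8.667; τ=−ln(0.1501)/8.667=0.219 → t=0.456; u2·a0=0.1065·8.667=0.923; a1=0.658 < 0.923 ≤ a1+a2=3.801 → R2 fires; Y=0 P=6 R=2 B=8 C=3
Draw 4: a1=0.000, a2=0.000, a3=1.746, a4=0.726, a5=4.464, a0=6.936; τ=−ln(0.0090)/6.936=0.679 → t=1.135; u2·a0=0.8290·6.936=5.750; a1+…+a4=2.472 < 5.750 ≤ a1+…+a5=6.936 → R5 fires; Y=0 P=5 R=1 B=8 C=5
Draw 5: a1=0.000, a2=0.000, a3=2.425, a4=0.363, a5=1.860, a0=4.648; τ=−ln(0.6766)/4.648=0.084 → t=1.219; u2·a0=0.0516·4.648=0.240; a1+a2=0.000 < 0.240 ≤ a1+…+a3=2.425 → R3 fires; Y=0 P=4 R=1 B=10 C=4
Draw 6: a1=0.000, a2=0.000, a3=1.552, a4=0.363, a5=1.488, a0=3.403; τ=−ln(0.4681)/3.403=0.223 → t=1.442; u2·a0=0.0216·3.403=0.074; a1+a2=0.000 < 0.074 ≤ a1+…+a3=1.552 → R3 fires; Y=0 P=3 R=1 B=12 C=3
Draw 7: a1=0.000, a2=0.000, a3=0.873, a4=0.363, a5=1.116, a0=2.352; τ=−ln(0.9351)/2.352=0.029 → t=1.471; u2·a0=0.5981·2.352=1.407; a1+…+a4=1.236 < 1.407 ≤ a1+…+a5=2.352 → R5 fires; Y=0 P=2 R=0 B=12 C=5
Draw 8: a1=0.000, a2=0.000, a3=0.970, a4=0.000, a5=0.000, a0=0.970; τ=−ln(0.6767)/0.970=0.403 → t=1.873 > T=1.59: stop.
At T=1.59: Y=0 P=2 R=0 B=12 C=5; the largest is B.

Dominant species at T: B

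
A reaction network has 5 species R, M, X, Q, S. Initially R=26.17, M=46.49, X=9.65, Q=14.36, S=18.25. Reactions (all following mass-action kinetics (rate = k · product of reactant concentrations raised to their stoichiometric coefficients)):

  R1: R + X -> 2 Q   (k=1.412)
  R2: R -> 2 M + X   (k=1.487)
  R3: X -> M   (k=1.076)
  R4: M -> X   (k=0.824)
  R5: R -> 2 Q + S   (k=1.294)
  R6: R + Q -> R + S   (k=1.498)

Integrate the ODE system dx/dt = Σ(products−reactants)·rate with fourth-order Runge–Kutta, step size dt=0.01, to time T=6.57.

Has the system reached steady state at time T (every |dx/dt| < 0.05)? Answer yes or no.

Steady state at T: yes

RK4 with dt=0.01: 657 steps to T=6.57. Trajectory (selected grid times):
t=0.00: R=26.17 M=46.49 X=9.65 Q=14.36 S=18.25
t=0.73: R=0.00 M=35.25 X=14.05 Q=11.06 S=69.40
t=1.46: R=0.00 M=29.75 X=19.55 Q=11.06 S=69.40
t=2.19: R=0.00 M=28.38 X=20.92 Q=11.06 S=69.40
t=2.92: R=0.00 M=28.03 X=21.27 Q=11.06 S=69.40
t=3.65: R=0.00 M=27.95 X=21.35 Q=11.06 S=69.40
t=4.38: R=0.00 M=27.93 X=21.37 Q=11.06 S=69.40
t=5.11: R=0.00 M=27.92 X=21.38 Q=11.06 S=69.40
t=5.84: R=0.00 M=27.92 X=21.38 Q=11.06 S=69.40
t=6.57: R=0.00 M=27.92 X=21.38 Q=11.06 S=69.40
Rates at T: R1=0.0000, R2=0.0000, R3=23.0064, R4=23.0066, R5=0.0000, R6=0.0000
dx/dt at T (Σ net stoichiometry × rate): R=-0.0000, M=-0.0002, X=+0.0002, Q=+0.0000, S=+0.0000
Largest |dx/dt| is |-0.0002| (M) < 0.05 → steady.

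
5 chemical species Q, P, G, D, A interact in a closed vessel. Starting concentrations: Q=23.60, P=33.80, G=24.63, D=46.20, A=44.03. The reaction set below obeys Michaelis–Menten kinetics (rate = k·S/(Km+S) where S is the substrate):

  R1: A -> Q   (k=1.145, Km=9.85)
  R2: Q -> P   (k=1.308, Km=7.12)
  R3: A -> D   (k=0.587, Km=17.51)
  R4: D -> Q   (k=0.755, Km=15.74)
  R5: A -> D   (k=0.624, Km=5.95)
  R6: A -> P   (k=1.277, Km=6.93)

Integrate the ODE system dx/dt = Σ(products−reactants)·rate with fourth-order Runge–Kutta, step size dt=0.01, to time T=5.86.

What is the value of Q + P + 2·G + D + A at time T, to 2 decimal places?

Check how each reaction changes W = Q + P + 2·G + D + A (weight of products minus weight of reactants):
R1: A -> Q: (1·1) − (1·1) = 1 − 1 = 0
R2: Q -> P: (1·1) − (1·1) = 1 − 1 = 0
R3: A -> D: (1·1) − (1·1) = 1 − 1 = 0
R4: D -> Q: (1·1) − (1·1) = 1 − 1 = 0
R5: A -> D: (1·1) − (1·1) = 1 − 1 = 0
R6: A -> P: (1·1) − (1·1) = 1 − 1 = 0
Every reaction leaves W unchanged, so W is conserved and no simulation is needed: W(T) = W(0) = 23.60 + 33.80 + 2·24.63 + 46.20 + 44.03 = 196.89

Value at T = 196.89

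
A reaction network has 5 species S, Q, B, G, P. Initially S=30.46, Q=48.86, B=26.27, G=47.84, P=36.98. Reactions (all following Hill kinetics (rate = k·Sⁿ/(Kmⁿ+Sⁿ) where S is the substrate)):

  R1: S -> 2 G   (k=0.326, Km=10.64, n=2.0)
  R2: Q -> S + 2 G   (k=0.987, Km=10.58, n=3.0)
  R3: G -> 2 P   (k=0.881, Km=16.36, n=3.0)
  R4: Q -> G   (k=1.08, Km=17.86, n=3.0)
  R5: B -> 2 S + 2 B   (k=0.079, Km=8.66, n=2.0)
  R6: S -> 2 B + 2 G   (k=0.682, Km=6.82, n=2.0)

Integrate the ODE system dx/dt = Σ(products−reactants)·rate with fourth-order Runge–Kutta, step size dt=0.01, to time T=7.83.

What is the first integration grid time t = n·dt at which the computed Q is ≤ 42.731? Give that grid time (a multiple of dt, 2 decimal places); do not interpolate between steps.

RK4 with dt=0.01: 783 steps to T=7.83. Trajectory (selected grid times):
t=0.00: S=30.46 Q=48.86 B=26.27 G=47.84 P=36.98
t=0.87: S=30.62 Q=47.12 B=27.46 G=51.33 P=38.46
t=1.74: S=30.77 Q=45.38 B=28.66 G=54.81 P=39.95
t=2.61: S=30.93 Q=43.65 B=29.85 G=58.27 P=41.45
t=3.07: S=31.01 Q=42.74 B=30.48 G=60.10 P=42.24
t=3.08: S=31.01 Q=42.72 B=30.50 G=60.14 P=42.26
t=3.48: S=31.08 Q=41.93 B=31.05 G=61.73 P=42.95
t=4.35: S=31.23 Q=40.22 B=32.24 G=65.17 P=44.46
t=5.22: S=31.38 Q=38.51 B=33.44 G=68.60 P=45.97
t=6.09: S=31.53 Q=36.83 B=34.64 G=72.02 P=47.48
t=6.96: S=31.67 Q=35.15 B=35.84 G=75.42 P=49.00
t=7.83: S=31.82 Q=33.49 B=37.04 G=78.79 P=50.51
Q(3.07)=42.739 > 42.731 but Q(3.08)=42.719 ≤ 42.731, so the first grid time is t=3.08.

Threshold first reached at t = 3.08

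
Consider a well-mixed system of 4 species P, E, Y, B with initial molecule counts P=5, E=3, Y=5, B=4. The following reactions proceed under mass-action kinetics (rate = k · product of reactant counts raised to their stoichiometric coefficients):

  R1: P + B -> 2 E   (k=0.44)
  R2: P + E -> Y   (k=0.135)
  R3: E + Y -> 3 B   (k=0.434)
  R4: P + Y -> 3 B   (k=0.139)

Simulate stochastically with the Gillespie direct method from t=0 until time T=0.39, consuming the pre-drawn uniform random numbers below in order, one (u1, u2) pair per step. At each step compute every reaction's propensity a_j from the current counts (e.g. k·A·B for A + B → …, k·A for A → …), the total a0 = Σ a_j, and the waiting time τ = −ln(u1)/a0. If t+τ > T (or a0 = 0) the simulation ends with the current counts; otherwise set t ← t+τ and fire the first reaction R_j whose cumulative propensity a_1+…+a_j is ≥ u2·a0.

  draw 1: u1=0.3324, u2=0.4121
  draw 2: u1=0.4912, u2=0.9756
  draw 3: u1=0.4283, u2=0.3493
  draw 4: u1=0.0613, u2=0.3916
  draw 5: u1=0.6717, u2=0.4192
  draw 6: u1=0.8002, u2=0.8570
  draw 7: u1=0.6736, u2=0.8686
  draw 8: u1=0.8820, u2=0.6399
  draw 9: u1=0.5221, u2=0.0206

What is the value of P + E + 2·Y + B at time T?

Value at T = 22

Check how each reaction changes W = P + E + 2·Y + B (weight of products minus weight of reactants):
R1: P + B -> 2 E: (1·2) − (1·1 + 1·1) = 2 − 2 = 0
R2: P + E -> Y: (2·1) − (1·1 + 1·1) = 2 − 2 = 0
R3: E + Y -> 3 B: (1·3) − (1·1 + 2·1) = 3 − 3 = 0
R4: P + Y -> 3 B: (1·3) − (1·1 + 2·1) = 3 − 3 = 0
Every reaction leaves W unchanged, so W is conserved and no simulation is needed: W(T) = W(0) = 5 + 3 + 2·5 + 4 = 22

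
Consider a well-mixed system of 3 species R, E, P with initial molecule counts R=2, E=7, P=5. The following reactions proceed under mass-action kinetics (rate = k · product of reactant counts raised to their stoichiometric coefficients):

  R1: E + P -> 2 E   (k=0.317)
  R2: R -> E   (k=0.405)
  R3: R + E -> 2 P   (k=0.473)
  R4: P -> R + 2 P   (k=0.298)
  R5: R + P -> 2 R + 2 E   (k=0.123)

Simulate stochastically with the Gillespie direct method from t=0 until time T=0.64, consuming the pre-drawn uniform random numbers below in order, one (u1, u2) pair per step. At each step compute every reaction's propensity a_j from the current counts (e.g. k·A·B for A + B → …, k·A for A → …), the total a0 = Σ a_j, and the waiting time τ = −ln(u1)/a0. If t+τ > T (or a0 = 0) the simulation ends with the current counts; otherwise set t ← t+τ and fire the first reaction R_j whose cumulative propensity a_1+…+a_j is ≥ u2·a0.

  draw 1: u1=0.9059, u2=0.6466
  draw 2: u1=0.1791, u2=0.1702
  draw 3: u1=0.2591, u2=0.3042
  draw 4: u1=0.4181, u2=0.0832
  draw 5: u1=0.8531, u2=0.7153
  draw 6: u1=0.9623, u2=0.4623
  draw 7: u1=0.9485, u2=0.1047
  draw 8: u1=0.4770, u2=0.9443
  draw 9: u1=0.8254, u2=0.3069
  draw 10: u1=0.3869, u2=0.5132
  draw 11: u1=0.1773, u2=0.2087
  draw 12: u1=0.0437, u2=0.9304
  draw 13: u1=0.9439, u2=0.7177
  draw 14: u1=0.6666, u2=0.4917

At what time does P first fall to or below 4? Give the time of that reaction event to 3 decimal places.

t=0.000: R=2 E=7 P=5
Draw 1: a1=11.095, a2=0.810, a3=6.622, a4=1.490, a5=1.230, a0=21.247; τ=−ln(0.9059)/21.247=0.005 → t=0.005; u2·a0=0.6466·21.247=13.738; a1+a2=11.905 < 13.738 ≤ a1+…+a3=18.527 → R3 fires; R=1 E=6 P=7
Draw 2: a1=13.314, a2=0.405, a3=2.838, a4=2.086, a5=0.861, a0=19.504; τ=−ln(0.1791)/19.504=0.088 → t=0.093; u2·a0=0.1702·19.504=3.320 ≤ a1=13.314 → R1 fires; R=1 E=7 P=6
Draw 3: a1=13.314, a2=0.405, a3=3.311, a4=1.788, a5=0.738, a0=19.556; τ=−ln(0.2591)/19.556=0.069 → t=0.162; u2·a0=0.3042·19.556=5.949 ≤ a1=13.314 → R1 fires; R=1 E=8 P=5
Draw 4: a1=12.680, a2=0.405, a3=3.784, a4=1.490, a5=0.615, a0=18.974; τ=−ln(0.4181)/18.974=0.046 → t=0.208; u2·a0=0.0832·18.974=1.579 ≤ a1=12.680 → R1 fires; R=1 E=9 P=4
Draw 5: a1=11.412, a2=0.405, a3=4.257, a4=1.192, a5=0.492, a0=17.758; τ=−ln(0.8531)/17.758=0.009 → t=0.217; u2·a0=0.7153·17.758=12.702; a1+a2=11.817 < 12.702 ≤ a1+…+a3=16.074 → R3 fires; R=0 E=8 P=6
Draw 6: a1=15.216, a2=0.000, a3=0.000, a4=1.788, a5=0.000, a0=17.004; τ=−ln(0.9623)/17.004=0.002 → t=0.219; u2·a0=0.4623·17.004=7.861 ≤ a1=15.216 → R1 fires; R=0 E=9 P=5
Draw 7: a1=14.265, a2=0.000, a3=0.000, a4=1.490, a5=0.000, a0=15.755; τ=−ln(0.9485)/15.755=0.003 → t=0.222; u2·a0=0.1047·15.755=1.650 ≤ a1=14.265 → R1 fires; R=0 E=10 P=4
Draw 8: a1=12.680, a2=0.000, a3=0.000, a4=1.192, a5=0.000, a0=13.872; τ=−ln(0.4770)/13.872=0.053 → t=0.276; u2·a0=0.9443·13.872=13.099; a1+…+a3=12.680 < 13.099 ≤ a1+…+a4=13.872 → R4 fires; R=1 E=10 P=5
Draw 9: a1=15.850, a2=0.405, a3=4.730, a4=1.490, a5=0.615, a0=23.090; τ=−ln(0.8254)/23.090=0.008 → t=0.284; u2·a0=0.3069·23.090=7.086 ≤ a1=15.850 → R1 fires; R=1 E=11 P=4
Draw 10: a1=13.948, a2=0.405, a3=5.203, a4=1.192, a5=0.492, a0=21.240; τ=−ln(0.3869)/21.240=0.045 → t=0.329; u2·a0=0.5132·21.240=10.900 ≤ a1=13.948 → R1 fires; R=1 E=12 P=3
Draw 11: a1=11.412, a2=0.405, a3=5.676, a4=0.894, a5=0.369, a0=18.756; τ=−ln(0.1773)/18.756=0.092 → t=0.421; u2·a0=0.2087·18.756=3.914 ≤ a1=11.412 → R1 fires; R=1 E=13 P=2
Draw 12: a1=8.242, a2=0.405, a3=6.149, a4=0.596, a5=0.246, a0=15.638; τ=−ln(0.0437)/15.638=0.200 → t=0.621; u2·a0=0.9304·15.638=14.550; a1+a2=8.647 < 14.550 ≤ a1+…+a3=14.796 → R3 fires; R=0 E=12 P=4
Draw 13: a1=15.216, a2=0.000, a3=0.000, a4=1.192, a5=0.000, a0=16.408; τ=−ln(0.9439)/16.408=0.004 → t=0.625; u2·a0=0.7177·16.408=11.776 ≤ a1=15.216 → R1 fires; R=0 E=13 P=3
Draw 14: a1=12.363, a2=0.000, a3=0.000, a4=0.894, a5=0.000, a0=13.257; τ=−ln(0.6666)/13.257=0.031 → t=0.655 > T=0.64: stop.
P first becomes ≤ 4 when it reaches 4 at the event at t=0.208.

Threshold first reached at t = 0.208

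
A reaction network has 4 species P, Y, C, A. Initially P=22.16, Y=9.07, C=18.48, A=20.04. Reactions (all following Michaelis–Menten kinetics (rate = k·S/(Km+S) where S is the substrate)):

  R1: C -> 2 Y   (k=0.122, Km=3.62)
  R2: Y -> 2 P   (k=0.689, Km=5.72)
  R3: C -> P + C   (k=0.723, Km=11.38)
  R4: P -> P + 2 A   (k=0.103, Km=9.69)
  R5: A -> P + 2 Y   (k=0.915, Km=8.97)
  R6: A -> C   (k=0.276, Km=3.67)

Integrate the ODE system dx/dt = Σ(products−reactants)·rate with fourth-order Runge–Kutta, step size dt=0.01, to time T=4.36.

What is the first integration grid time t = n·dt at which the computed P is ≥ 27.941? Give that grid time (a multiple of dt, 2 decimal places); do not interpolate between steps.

Threshold first reached at t = 2.95

RK4 with dt=0.01: 436 steps to T=4.36. Trajectory (selected grid times):
t=0.00: P=22.16 Y=9.07 C=18.48 A=20.04
t=0.48: P=23.09 Y=9.57 C=18.54 A=19.69
t=0.97: P=24.04 Y=10.07 C=18.61 A=19.35
t=1.45: P=24.98 Y=10.55 C=18.67 A=19.01
t=1.94: P=25.95 Y=11.04 C=18.73 A=18.66
t=2.42: P=26.90 Y=11.51 C=18.79 A=18.33
t=2.91: P=27.87 Y=11.98 C=18.86 A=17.99
t=2.94: P=27.93 Y=12.01 C=18.86 A=17.97
t=2.95: P=27.95 Y=12.02 C=18.86 A=17.96
t=3.39: P=28.83 Y=12.44 C=18.92 A=17.66
t=3.88: P=29.81 Y=12.90 C=18.98 A=17.33
t=4.36: P=30.78 Y=13.35 C=19.04 A=17.01
P(2.94)=27.932 < 27.941 but P(2.95)=27.952 ≥ 27.941, so the first grid time is t=2.95.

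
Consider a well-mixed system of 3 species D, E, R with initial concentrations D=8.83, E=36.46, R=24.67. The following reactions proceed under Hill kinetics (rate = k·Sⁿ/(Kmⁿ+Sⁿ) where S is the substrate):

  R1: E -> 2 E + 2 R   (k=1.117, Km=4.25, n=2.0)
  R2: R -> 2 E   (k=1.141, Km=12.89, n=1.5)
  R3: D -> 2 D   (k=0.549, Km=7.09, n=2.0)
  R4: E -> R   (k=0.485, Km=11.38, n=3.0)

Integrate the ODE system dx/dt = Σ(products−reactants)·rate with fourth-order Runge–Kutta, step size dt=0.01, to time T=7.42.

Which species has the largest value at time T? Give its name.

RK4 with dt=0.01: 742 steps to T=7.42. Trajectory (selected grid times):
t=0.00: D=8.83 E=36.46 R=24.67
t=0.82: D=9.11 E=38.35 R=26.18
t=1.65: D=9.39 E=40.30 R=27.69
t=2.47: D=9.68 E=42.25 R=29.18
t=3.30: D=9.98 E=44.25 R=30.67
t=4.12: D=10.29 E=46.25 R=32.14
t=4.95: D=10.60 E=48.29 R=33.61
t=5.77: D=10.91 E=50.33 R=35.06
t=6.60: D=11.23 E=52.41 R=36.53
t=7.42: D=11.56 E=54.48 R=37.96
At T=7.42: D=11.56 E=54.48 R=37.96; the largest is E.

Dominant species at T: E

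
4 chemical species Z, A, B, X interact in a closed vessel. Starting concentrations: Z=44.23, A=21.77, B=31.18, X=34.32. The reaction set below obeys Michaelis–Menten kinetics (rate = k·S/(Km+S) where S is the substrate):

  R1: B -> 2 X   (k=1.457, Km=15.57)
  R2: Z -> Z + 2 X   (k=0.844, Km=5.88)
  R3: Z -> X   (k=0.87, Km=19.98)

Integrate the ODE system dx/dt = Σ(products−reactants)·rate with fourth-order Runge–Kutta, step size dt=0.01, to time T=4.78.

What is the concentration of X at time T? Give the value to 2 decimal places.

RK4 with dt=0.01: 478 steps to T=4.78. Trajectory (selected grid times):
t=0.00: Z=44.23 A=21.77 B=31.18 X=34.32
t=0.53: Z=43.91 A=21.77 B=30.67 X=36.45
t=1.06: Z=43.60 A=21.77 B=30.16 X=38.58
t=1.59: Z=43.28 A=21.77 B=29.65 X=40.70
t=2.12: Z=42.97 A=21.77 B=29.14 X=42.81
t=2.66: Z=42.64 A=21.77 B=28.63 X=44.96
t=3.19: Z=42.33 A=21.77 B=28.13 X=47.05
t=3.72: Z=42.02 A=21.77 B=27.64 X=49.14
t=4.25: Z=41.71 A=21.77 B=27.15 X=51.22
t=4.78: Z=41.39 A=21.77 B=26.66 X=53.30
Read off X at T=4.78: 53.30

X at T = 53.30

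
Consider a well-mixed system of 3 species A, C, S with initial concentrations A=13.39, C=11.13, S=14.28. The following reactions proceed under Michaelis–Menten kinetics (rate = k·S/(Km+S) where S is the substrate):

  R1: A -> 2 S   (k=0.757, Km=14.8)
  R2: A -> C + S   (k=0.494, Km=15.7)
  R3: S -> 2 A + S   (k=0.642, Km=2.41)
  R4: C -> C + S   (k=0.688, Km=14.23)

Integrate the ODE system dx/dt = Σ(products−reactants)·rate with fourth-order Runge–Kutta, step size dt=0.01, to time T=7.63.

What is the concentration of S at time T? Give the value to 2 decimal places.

S at T = 24.42

RK4 with dt=0.01: 763 steps to T=7.63. Trajectory (selected grid times):
t=0.00: A=13.39 C=11.13 S=14.28
t=0.85: A=13.83 C=11.32 S=15.35
t=1.70: A=14.26 C=11.52 S=16.43
t=2.54: A=14.69 C=11.72 S=17.52
t=3.39: A=15.13 C=11.93 S=18.64
t=4.24: A=15.56 C=12.13 S=19.77
t=5.09: A=16.00 C=12.34 S=20.91
t=5.93: A=16.42 C=12.56 S=22.06
t=6.78: A=16.85 C=12.77 S=23.23
t=7.63: A=17.28 C=12.99 S=24.42
Read off S at T=7.63: 24.42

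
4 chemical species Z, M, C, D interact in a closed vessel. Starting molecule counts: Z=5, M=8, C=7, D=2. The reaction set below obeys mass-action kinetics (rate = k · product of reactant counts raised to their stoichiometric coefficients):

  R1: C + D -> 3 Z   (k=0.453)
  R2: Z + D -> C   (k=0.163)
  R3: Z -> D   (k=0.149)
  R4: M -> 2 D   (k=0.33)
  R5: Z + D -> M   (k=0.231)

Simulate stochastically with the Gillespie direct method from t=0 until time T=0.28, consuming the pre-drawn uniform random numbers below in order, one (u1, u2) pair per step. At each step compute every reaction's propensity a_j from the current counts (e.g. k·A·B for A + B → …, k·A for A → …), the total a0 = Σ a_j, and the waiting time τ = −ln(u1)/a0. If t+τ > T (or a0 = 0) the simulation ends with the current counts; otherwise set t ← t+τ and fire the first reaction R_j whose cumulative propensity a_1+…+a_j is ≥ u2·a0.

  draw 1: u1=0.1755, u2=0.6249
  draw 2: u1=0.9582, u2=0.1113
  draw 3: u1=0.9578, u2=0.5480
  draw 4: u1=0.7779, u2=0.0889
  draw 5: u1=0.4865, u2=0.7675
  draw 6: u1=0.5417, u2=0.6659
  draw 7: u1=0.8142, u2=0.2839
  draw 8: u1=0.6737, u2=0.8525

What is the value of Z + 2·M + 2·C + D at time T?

Check how each reaction changes W = Z + 2·M + 2·C + D (weight of products minus weight of reactants):
R1: C + D -> 3 Z: (1·3) − (2·1 + 1·1) = 3 − 3 = 0
R2: Z + D -> C: (2·1) − (1·1 + 1·1) = 2 − 2 = 0
R3: Z -> D: (1·1) − (1·1) = 1 − 1 = 0
R4: M -> 2 D: (1·2) − (2·1) = 2 − 2 = 0
R5: Z + D -> M: (2·1) − (1·1 + 1·1) = 2 − 2 = 0
Every reaction leaves W unchanged, so W is conserved and no simulation is needed: W(T) = W(0) = 5 + 2·8 + 2·7 + 2 = 37

Value at T = 37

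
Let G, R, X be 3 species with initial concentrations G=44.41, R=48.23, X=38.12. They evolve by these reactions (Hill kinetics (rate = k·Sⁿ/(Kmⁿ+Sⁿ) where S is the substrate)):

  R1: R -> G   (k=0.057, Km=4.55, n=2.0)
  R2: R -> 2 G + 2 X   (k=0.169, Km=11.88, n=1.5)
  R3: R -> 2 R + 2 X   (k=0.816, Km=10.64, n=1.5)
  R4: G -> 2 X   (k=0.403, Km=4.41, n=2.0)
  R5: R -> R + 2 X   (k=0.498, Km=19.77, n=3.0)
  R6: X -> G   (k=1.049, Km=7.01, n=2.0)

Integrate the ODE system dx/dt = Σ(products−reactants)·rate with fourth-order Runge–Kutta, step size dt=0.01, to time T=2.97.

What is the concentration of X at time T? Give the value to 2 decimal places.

RK4 with dt=0.01: 297 steps to T=2.97. Trajectory (selected grid times):
t=0.00: G=44.41 R=48.23 X=38.12
t=0.33: G=44.73 R=48.41 X=38.94
t=0.66: G=45.05 R=48.58 X=39.77
t=0.99: G=45.38 R=48.76 X=40.59
t=1.32: G=45.70 R=48.93 X=41.41
t=1.65: G=46.02 R=49.11 X=42.24
t=1.98: G=46.35 R=49.29 X=43.06
t=2.31: G=46.67 R=49.46 X=43.89
t=2.64: G=46.99 R=49.64 X=44.71
t=2.97: G=47.32 R=49.81 X=45.54
Read off X at T=2.97: 45.54

X at T = 45.54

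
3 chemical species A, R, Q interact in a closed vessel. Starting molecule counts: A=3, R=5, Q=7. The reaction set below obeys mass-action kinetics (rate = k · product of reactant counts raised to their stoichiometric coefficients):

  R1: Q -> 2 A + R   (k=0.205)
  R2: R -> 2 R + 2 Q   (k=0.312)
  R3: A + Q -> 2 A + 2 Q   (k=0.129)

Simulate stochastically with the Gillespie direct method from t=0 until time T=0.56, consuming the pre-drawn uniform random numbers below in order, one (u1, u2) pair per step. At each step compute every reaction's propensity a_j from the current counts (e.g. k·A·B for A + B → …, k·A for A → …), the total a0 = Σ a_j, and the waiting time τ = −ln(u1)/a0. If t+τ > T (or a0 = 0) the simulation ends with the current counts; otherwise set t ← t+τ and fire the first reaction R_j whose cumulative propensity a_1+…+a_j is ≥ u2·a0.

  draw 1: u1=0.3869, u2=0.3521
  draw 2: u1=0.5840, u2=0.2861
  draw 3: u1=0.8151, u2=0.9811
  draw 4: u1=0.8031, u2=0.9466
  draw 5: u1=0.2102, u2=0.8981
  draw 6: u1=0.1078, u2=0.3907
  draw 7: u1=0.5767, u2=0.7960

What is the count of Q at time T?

t=0.000: A=3 R=5 Q=7
Draw 1: a1=1.435, a2=1.560, a3=2.709, a0=5.704; τ=−ln(0.3869)/5.704=0.166 → t=0.166; u2·a0=0.3521·5.704=2.008; a1=1.435 < 2.008 ≤ a1+a2=2.995 → R2 fires; A=3 R=6 Q=9
Draw 2: a1=1.845, a2=1.872, a3=3.483, a0=7.200; τ=−ln(0.5840)/7.200=0.075 → t=0.241; u2·a0=0.2861·7.200=2.060; a1=1.845 < 2.060 ≤ a1+a2=3.717 → R2 fires; A=3 R=7 Q=11
Draw 3: a1=2.255, a2=2.184, a3=4.257, a0=8.696; τ=−ln(0.8151)/8.696=0.024 → t=0.265; u2·a0=0.9811·8.696=8.532; a1+a2=4.439 < 8.532 ≤ a1+…+a3=8.696 → R3 fires; A=4 R=7 Q=12
Draw 4: a1=2.460, a2=2.184, a3=6.192, a0=10.836; τ=−ln(0.8031)/10.836=0.020 → t=0.285; u2·a0=0.9466·10.836=10.257; a1+a2=4.644 < 10.257 ≤ a1+…+a3=10.836 → R3 fires; A=5 R=7 Q=13
Draw 5: a1=2.665, a2=2.184, a3=8.385, a0=13.234; τ=−ln(0.2102)/13.234=0.118 → t=0.403; u2·a0=0.8981·13.234=11.885; a1+a2=4.849 < 11.885 ≤ a1+…+a3=13.234 → R3 fires; A=6 R=7 Q=14
Draw 6: a1=2.870, a2=2.184, a3=10.836, a0=15.890; τ=−ln(0.1078)/15.890=0.140 → t=0.543; u2·a0=0.3907·15.890=6.208; a1+a2=5.054 < 6.208 ≤ a1+…+a3=15.890 → R3 fires; A=7 R=7 Q=15
Draw 7: a1=3.075, a2=2.184, a3=13.545, a0=18.804; τ=−ln(0.5767)/18.804=0.029 → t=0.572 > T=0.56: stop.
Read off Q at T=0.56: 15

Q at T = 15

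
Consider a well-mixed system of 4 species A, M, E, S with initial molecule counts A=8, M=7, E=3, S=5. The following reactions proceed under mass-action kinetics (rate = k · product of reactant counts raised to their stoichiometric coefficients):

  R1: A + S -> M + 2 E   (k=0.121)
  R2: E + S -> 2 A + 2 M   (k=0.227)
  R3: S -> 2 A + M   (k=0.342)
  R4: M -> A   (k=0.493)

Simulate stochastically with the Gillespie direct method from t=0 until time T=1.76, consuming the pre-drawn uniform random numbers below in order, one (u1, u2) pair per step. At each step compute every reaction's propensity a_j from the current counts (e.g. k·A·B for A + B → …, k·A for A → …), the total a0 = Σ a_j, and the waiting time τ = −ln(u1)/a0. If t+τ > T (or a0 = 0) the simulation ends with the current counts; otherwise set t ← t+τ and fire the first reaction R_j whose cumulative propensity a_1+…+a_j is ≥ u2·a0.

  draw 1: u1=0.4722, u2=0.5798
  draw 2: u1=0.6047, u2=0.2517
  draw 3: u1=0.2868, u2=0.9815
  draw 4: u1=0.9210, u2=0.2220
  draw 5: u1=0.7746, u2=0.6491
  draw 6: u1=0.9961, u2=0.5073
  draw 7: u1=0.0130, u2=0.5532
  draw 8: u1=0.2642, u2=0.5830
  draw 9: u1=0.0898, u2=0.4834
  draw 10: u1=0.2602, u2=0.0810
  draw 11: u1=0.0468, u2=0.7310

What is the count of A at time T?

t=0.000: A=8 M=7 E=3 S=5
Draw 1: a1=4.840, a2=3.405, a3=1.710, a4=3.451, a0=13.406; τ=−ln(0.4722)/13.406=0.056 → t=0.056; u2·a0=0.5798·13.406=7.773; a1=4.840 < 7.773 ≤ a1+a2=8.245 → R2 fires; A=10 M=9 E=2 S=4
Draw 2: a1=4.840, a2=1.816, a3=1.368, a4=4.437, a0=12.461; τ=−ln(0.6047)/12.461=0.040 → t=0.096; u2·a0=0.2517·12.461=3.136 ≤ a1=4.840 → R1 fires; A=9 M=10 E=4 S=3
Draw 3: a1=3.267, a2=2.724, a3=1.026, a4=4.930, a0=11.947; τ=−ln(0.2868)/11.947=0.105 → t=0.201; u2·a0=0.9815·11.947=11.726; a1+…+a3=7.017 < 11.726 ≤ a1+…+a4=11.947 → R4 fires; A=10 M=9 E=4 S=3
Draw 4: a1=3.630, a2=2.724, a3=1.026, a4=4.437, a0=11.817; τ=−ln(0.9210)/11.817=0.007 → t=0.208; u2·a0=0.2220·11.817=2.623 ≤ a1=3.630 → R1 fires; A=9 M=10 E=6 S=2
Draw 5: a1=2.178, a2=2.724, a3=0.684, a4=4.930, a0=10.516; τ=−ln(0.7746)/10.516=0.024 → t=0.232; u2·a0=0.6491·10.516=6.826; a1+…+a3=5.586 < 6.826 ≤ a1+…+a4=10.516 → R4 fires; A=10 M=9 E=6 S=2
Draw 6: a1=2.420, a2=2.724, a3=0.684, a4=4.437, a0=10.265; τ=−ln(0.9961)/10.265=0.000 → t=0.233; u2·a0=0.5073·10.265=5.207; a1+a2=5.144 < 5.207 ≤ a1+…+a3=5.828 → R3 fires; A=12 M=10 E=6 S=1
Draw 7: a1=1.452, a2=1.362, a3=0.342, a4=4.930, a0=8.086; τ=−ln(0.0130)/8.086=0.537 → t=0.770; u2·a0=0.5532·8.086=4.473; a1+…+a3=3.156 < 4.473 ≤ a1+…+a4=8.086 → R4 fires; A=13 M=9 E=6 S=1
Draw 8: a1=1.573, a2=1.362, a3=0.342, a4=4.437, a0=7.714; τ=−ln(0.2642)/7.714=0.173 → t=0.942; u2·a0=0.5830·7.714=4.497; a1+…+a3=3.277 < 4.497 ≤ a1+…+a4=7.714 → R4 fires; A=14 M=8 E=6 S=1
Draw 9: a1=1.694, a2=1.362, a3=0.342, a4=3.944, a0=7.342; τ=−ln(0.0898)/7.342=0.328 → t=1.270; u2·a0=0.4834·7.342=3.549; a1+…+a3=3.398 < 3.549 ≤ a1+…+a4=7.342 → R4 fires; A=15 M=7 E=6 S=1
Draw 10: a1=1.815, a2=1.362, a3=0.342, a4=3.451, a0=6.970; τ=−ln(0.2602)/6.970=0.193 → t=1.464; u2·a0=0.0810·6.970=0.565 ≤ a1=1.815 → R1 fires; A=14 M=8 E=8 S=0
Draw 11: a1=0.000, a2=0.000, a3=0.000, a4=3.944, a0=3.944; τ=−ln(0.0468)/3.944=0.776 → t=2.240 > T=1.76: stop.
Read off A at T=1.76: 14

A at T = 14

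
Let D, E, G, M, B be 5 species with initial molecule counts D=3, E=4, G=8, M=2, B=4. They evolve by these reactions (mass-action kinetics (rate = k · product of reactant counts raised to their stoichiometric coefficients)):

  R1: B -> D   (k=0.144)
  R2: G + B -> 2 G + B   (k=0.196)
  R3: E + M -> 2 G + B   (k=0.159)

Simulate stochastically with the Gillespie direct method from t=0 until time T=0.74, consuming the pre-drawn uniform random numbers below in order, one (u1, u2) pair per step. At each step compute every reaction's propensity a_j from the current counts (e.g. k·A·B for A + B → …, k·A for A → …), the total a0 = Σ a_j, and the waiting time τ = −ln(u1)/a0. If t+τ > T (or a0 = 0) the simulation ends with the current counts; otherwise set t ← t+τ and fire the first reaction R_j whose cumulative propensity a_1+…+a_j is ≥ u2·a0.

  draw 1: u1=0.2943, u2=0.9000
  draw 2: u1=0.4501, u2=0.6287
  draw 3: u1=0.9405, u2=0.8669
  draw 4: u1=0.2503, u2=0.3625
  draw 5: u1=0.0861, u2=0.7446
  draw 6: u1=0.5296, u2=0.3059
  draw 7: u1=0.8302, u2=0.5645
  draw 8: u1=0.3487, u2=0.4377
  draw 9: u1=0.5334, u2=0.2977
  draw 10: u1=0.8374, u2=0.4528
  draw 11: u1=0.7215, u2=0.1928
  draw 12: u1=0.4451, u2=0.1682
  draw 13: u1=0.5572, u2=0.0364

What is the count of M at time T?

t=0.000: D=3 E=4 G=8 M=2 B=4
Draw 1: a1=0.576, a2=6.272, a3=1.272, a0=8.120; τ=−ln(0.2943)/8.120=0.151 → t=0.151; u2·a0=0.9000·8.120=7.308; a1+a2=6.848 < 7.308 ≤ a1+…+a3=8.120 → R3 fires; D=3 E=3 G=10 M=1 B=5
Draw 2: a1=0.720, a2=9.800, a3=0.477, a0=10.997; τ=−ln(0.4501)/10.997=0.073 → t=0.223; u2·a0=0.6287·10.997=6.914; a1=0.720 < 6.914 ≤ a1+a2=10.520 → R2 fires; D=3 E=3 G=11 M=1 B=5
Draw 3: a1=0.720, a2=10.780, a3=0.477, a0=11.977; τ=−ln(0.9405)/11.977=0.005 → t=0.228; u2·a0=0.8669·11.977=10.383; a1=0.720 < 10.383 ≤ a1+a2=11.500 → R2 fires; D=3 E=3 G=12 M=1 B=5
Draw 4: a1=0.720, a2=11.760, a3=0.477, a0=12.957; τ=−ln(0.2503)/12.957=0.107 → t=0.335; u2·a0=0.3625·12.957=4.697; a1=0.720 < 4.697 ≤ a1+a2=12.480 → R2 fires; D=3 E=3 G=13 M=1 B=5
Draw 5: a1=0.720, a2=12.740, a3=0.477, a0=13.937; τ=−ln(0.0861)/13.937=0.176 → t=0.511; u2·a0=0.7446·13.937=10.377; a1=0.720 < 10.377 ≤ a1+a2=13.460 → R2 fires; D=3 E=3 G=14 M=1 B=5
Draw 6: a1=0.720, a2=13.720, a3=0.477, a0=14.917; τ=−ln(0.5296)/14.917=0.043 → t=0.554; u2·a0=0.3059·14.917=4.563; a1=0.720 < 4.563 ≤ a1+a2=14.440 → R2 fires; D=3 E=3 G=15 M=1 B=5
Draw 7: a1=0.720, a2=14.700, a3=0.477, a0=15.897; τ=−ln(0.8302)/15.897=0.012 → t=0.566; u2·a0=0.5645·15.897=8.974; a1=0.720 < 8.974 ≤ a1+a2=15.420 → R2 fires; D=3 E=3 G=16 M=1 B=5
Draw 8: a1=0.720, a2=15.680, a3=0.477, a0=16.877; τ=−ln(0.3487)/16.877=0.062 → t=0.628; u2·a0=0.4377·16.877=7.387; a1=0.720 < 7.387 ≤ a1+a2=16.400 → R2 fires; D=3 E=3 G=17 M=1 B=5
Draw 9: a1=0.720, a2=16.660, a3=0.477, a0=17.857; τ=−ln(0.5334)/17.857=0.035 → t=0.663; u2·a0=0.2977·17.857=5.316; a1=0.720 < 5.316 ≤ a1+a2=17.380 → R2 fires; D=3 E=3 G=18 M=1 B=5
Draw 10: a1=0.720, a2=17.640, a3=0.477, a0=18.837; τ=−ln(0.8374)/18.837=0.009 → t=0.673; u2·a0=0.4528·18.837=8.529; a1=0.720 < 8.529 ≤ a1+a2=18.360 → R2 fires; D=3 E=3 G=19 M=1 B=5
Draw 11: a1=0.720, a2=18.620, a3=0.477, a0=19.817; τ=−ln(0.7215)/19.817=0.016 → t=0.689; u2·a0=0.1928·19.817=3.821; a1=0.720 < 3.821 ≤ a1+a2=19.340 → R2 fires; D=3 E=3 G=20 M=1 B=5
Draw 12: a1=0.720, a2=19.600, a3=0.477, a0=20.797; τ=−ln(0.4451)/20.797=0.039 → t=0.728; u2·a0=0.1682·20.797=3.498; a1=0.720 < 3.498 ≤ a1+a2=20.320 → R2 fires; D=3 E=3 G=21 M=1 B=5
Draw 13: a1=0.720, a2=20.580, a3=0.477, a0=21.777; τ=−ln(0.5572)/21.777=0.027 → t=0.755 > T=0.74: stop.
Read off M at T=0.74: 1

M at T = 1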